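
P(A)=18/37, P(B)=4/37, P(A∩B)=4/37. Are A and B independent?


P(A)*P(B) = 18/37*4/37 = 72/1369
P(A∩B) = 4/37 != 72/1369, so not independent

No, A and B are not independent


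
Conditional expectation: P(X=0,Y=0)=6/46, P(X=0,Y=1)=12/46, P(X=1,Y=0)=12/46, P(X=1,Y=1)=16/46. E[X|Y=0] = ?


P(Y=0) = 18/46
E[X|Y=0] = (0*6 + 1*12)/18 = 12/18 = 2/3

2/3


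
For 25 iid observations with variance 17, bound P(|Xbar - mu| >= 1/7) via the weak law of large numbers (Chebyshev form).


Var(Xbar) = Var(X)/n = 17/25
Chebyshev: P(|Xbar-mu| >= 1/7) <= Var(Xbar)/(1/7)^2 = (17/25)/(1/49) = 833/25
Bound exceeds 1, so trivial bound: 1

1


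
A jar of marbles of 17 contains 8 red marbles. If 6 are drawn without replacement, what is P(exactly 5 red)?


P(X=5) = C(8,5)*C(9,1) / C(17,6)
= 56*9 / 12376
= 504/12376 = 9/221

9/221


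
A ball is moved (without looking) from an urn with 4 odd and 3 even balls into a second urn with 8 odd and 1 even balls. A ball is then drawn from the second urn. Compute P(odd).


P(transfer odd) = 4/7; P(transfer even) = 3/7
If odd transferred: Urn II has 9 odd of 10, so P(odd|odd moved) = 9/10
If even transferred: Urn II has 8 odd of 10, so P(odd|even moved) = 4/5
By total probability: P(odd) = 4/7*9/10 + 3/7*4/5 = 6/7

6/7


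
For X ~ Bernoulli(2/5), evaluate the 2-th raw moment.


For Bernoulli: X in {0,1}
E[X^2] = 0^2*(1-2/5) + 1^2*2/5 = 2/5

2/5


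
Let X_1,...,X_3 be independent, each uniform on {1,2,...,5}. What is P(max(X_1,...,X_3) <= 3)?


P(max <= 3) = P(all X_i <= 3) = (P(X_1 <= 3))^3
= (3/5)^3 = 27/125

27/125


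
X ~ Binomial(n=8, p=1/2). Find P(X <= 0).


P(X<=0) = P(X=0)
= 1/256
= 1/256

1/256


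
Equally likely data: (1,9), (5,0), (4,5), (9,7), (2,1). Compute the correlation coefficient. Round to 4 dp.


Cov(X,Y) = 0.3200, Var(X) = 7.7600, Var(Y) = 11.8400
rho = Cov/(sqrt(VarX)*sqrt(VarY)) = 0.0334

0.0334


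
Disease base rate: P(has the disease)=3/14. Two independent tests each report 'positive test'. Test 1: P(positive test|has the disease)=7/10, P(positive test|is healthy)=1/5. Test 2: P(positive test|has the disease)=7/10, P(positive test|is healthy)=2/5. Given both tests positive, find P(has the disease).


After test 1: P(+) = 7/10*3/14 + 1/5*11/14 = 43/140
P(B|+) = (3/20)/(43/140) = 21/43
After test 2 (use post1 as new prior): P(+) = 7/10*21/43 + 2/5*22/43 = 47/86
P(B|+,+) = (147/430)/(47/86) = 147/235

147/235


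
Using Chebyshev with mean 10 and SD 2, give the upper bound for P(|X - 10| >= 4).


k = 4/2 = 2
Chebyshev: P(|X-mu| >= k*sigma) <= 1/k^2 = 1/2^2 = 1/4

1/4


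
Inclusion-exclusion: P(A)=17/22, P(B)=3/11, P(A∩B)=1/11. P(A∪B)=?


P(A∪B) = P(A) + P(B) - P(A∩B)
= 17/22 + 3/11 - 1/11 = 21/22

21/22


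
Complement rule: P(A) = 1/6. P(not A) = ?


P(A') = 1 - P(A) = 1 - 1/6 = 5/6

5/6


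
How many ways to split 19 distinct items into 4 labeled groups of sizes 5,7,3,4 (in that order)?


19! = 121645100408832000
Denominator: 5!=120 * 7!=5040 * 3!=6 * 4!=24
Coefficient = 121645100408832000 / 87091200 = 1396755360

1396755360


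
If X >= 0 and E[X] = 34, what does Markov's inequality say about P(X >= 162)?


Markov: P(X >= a) <= E[X]/a
P(X >= 162) <= 34/162 = 17/81

17/81


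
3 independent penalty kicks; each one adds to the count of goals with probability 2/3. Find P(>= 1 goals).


P(at least one) = 1 - P(none)
P(none) = (1 - 2/3)^3 = (1/3)^3 = 1/27
P(at least one) = 1 - 1/27 = 26/27

26/27


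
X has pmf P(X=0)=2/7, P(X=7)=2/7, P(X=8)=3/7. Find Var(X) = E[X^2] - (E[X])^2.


E[X] = 38/7, E[X^2] = 290/7
Var(X) = E[X^2] - (E[X])^2 = 290/7 - (38/7)^2 = 586/49

586/49


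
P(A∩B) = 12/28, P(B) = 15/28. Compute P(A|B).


P(A|B) = P(A∩B)/P(B) = (12/28)/(15/28) = 12/15 = 4/5

4/5


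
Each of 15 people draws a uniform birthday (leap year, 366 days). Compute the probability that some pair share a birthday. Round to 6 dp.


P(all different) = prod((366-i)/366 for i=0..14) = 0.747702
P(at least one match) = 1 - 0.747702 = 0.252298

0.252298


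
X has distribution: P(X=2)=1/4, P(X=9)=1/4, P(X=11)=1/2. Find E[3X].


E[3X] = sum(g(x)*P(x))
= 6*1/4 + 27*1/4 + 33*1/2
= 99/4

99/4


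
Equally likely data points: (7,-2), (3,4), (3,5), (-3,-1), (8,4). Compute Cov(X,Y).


E[X]=18/5, E[Y]=2, E[XY]=48/5
Cov(X,Y) = E[XY] - E[X]E[Y] = 48/5 - 18/5*2 = 12/5

12/5


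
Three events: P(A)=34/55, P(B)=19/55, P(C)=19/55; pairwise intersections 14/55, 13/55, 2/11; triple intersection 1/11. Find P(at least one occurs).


P(A∪B∪C) = P(A)+P(B)+P(C) - P(AB)-P(AC)-P(BC) + P(ABC)
= 34/55+19/55+19/55 - 14/55-13/55-2/11 + 1/11
= 8/11

8/11


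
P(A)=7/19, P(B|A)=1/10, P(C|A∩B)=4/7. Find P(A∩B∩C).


P(A∩B∩C) = P(A) * P(B|A) * P(C|A∩B)
= 7/19 * 1/10 * 4/7
= 7/190 * 4/7 = 2/95

2/95


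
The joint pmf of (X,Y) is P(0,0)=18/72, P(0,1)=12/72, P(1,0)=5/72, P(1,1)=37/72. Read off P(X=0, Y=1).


Read from table: P(X=0, Y=1) = 12/72 = 1/6

1/6


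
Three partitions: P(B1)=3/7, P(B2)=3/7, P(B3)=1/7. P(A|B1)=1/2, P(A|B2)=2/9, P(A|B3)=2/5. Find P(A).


P(A) = P(A|B1)P(B1) + P(A|B2)P(B2) + P(A|B3)P(B3)
= 1/2*3/7 + 2/9*3/7 + 2/5*1/7
= 3/14 + 2/21 + 2/35 = 11/30

11/30


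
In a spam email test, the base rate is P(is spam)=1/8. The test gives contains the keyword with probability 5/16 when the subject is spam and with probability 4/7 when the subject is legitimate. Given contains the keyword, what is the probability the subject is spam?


P(A) = P(A|B)P(B) + P(A|B')P(B') = 5/16*1/8 + 4/7*7/8 = 69/128
P(B|A) = P(A|B)P(B)/P(A) = (5/128)/(69/128) = 5/69

5/69


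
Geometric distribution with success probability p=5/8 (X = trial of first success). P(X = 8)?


P(X=8) = (1-p)^7 * p = (3/8)^7 * 5/8
= 2187/2097152 * 5/8 = 10935/16777216

10935/16777216


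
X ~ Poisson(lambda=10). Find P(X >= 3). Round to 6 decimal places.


P(X>=3) = 1 - P(X<=2) = 1 - (e^(-10)*10^0/0! + e^(-10)*10^1/1! + e^(-10)*10^2/2!)
≈ 1 - (0.0000453999 + 0.0004539993 + 0.0022699965)
= 1 - 0.0027693957 = 0.9972306043
≈ 0.997231

0.997231


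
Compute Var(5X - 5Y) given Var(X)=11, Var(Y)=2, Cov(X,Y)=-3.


Var(5X - 5Y) = 5^2*Var(X) + (-5)^2*Var(Y) + 2*5*(-5)*Cov(X,Y)
= 25*11 + 25*2 - 50*(-3)
= 275 + 50 + 150 = 475

475


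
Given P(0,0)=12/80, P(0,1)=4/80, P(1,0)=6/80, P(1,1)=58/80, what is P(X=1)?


P(X=1) = P(1,0)+P(1,1) = 6/80 + 58/80 = 64/80 = 4/5

4/5


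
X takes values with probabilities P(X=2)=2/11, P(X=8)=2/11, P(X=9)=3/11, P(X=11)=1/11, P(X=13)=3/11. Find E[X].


E[X] = sum(x * P(x))
= 2*2/11 + 8*2/11 + 9*3/11 + 11*1/11 + 13*3/11
= 97/11

97/11


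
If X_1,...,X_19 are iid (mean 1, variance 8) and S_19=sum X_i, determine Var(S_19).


By independence, Var(S_n) = n*Var(X_1) = 19*8 = 152

152


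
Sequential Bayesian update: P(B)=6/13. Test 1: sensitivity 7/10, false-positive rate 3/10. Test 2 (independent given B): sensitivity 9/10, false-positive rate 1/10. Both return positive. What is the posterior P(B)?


After test 1: P(+) = 7/10*6/13 + 3/10*7/13 = 63/130
P(B|+) = (21/65)/(63/130) = 2/3
After test 2 (use post1 as new prior): P(+) = 9/10*2/3 + 1/10*1/3 = 19/30
P(B|+,+) = (3/5)/(19/30) = 18/19

18/19


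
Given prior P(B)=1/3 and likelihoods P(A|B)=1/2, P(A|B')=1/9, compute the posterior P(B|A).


P(A) = P(A|B)P(B) + P(A|B')P(B') = 1/2*1/3 + 1/9*2/3 = 13/54
P(B|A) = P(A|B)P(B)/P(A) = (1/6)/(13/54) = 9/13

9/13


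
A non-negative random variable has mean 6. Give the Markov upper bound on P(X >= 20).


Markov: P(X >= a) <= E[X]/a
P(X >= 20) <= 6/20 = 3/10

3/10


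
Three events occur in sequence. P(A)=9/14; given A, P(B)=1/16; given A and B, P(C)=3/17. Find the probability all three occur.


P(A∩B∩C) = P(A) * P(B|A) * P(C|A∩B)
= 9/14 * 1/16 * 3/17
= 9/224 * 3/17 = 27/3808

27/3808


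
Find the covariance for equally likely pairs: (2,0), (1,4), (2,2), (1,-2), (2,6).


E[X]=8/5, E[Y]=2, E[XY]=18/5
Cov(X,Y) = E[XY] - E[X]E[Y] = 18/5 - 8/5*2 = 2/5

2/5


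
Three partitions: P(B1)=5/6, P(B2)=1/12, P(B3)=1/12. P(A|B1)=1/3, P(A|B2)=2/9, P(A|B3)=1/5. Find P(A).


P(A) = P(A|B1)P(B1) + P(A|B2)P(B2) + P(A|B3)P(B3)
= 1/3*5/6 + 2/9*1/12 + 1/5*1/12
= 5/18 + 1/54 + 1/60 = 169/540

169/540


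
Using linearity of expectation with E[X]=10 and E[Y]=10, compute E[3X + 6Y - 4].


E[3X + 6Y - 4] = 3*E[X] + 6*E[Y] - 4
= (3)*(10) + (6)*(10) + (-4)
= 30 + 60 - 4 = 86

86


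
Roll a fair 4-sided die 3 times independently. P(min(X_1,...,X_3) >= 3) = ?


P(min >= 3) = P(all X_i >= 3) = (P(X_1 >= 3))^3
= (2/4)^3 = (1/2)^3 = 1/8

1/8


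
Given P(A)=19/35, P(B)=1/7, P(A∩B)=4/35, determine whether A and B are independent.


P(A)*P(B) = 19/35*1/7 = 19/245
P(A∩B) = 4/35 != 19/245, so not independent

No, A and B are not independent


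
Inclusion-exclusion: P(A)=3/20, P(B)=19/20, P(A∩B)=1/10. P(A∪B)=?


P(A∪B) = P(A) + P(B) - P(A∩B)
= 3/20 + 19/20 - 1/10 = 1

1


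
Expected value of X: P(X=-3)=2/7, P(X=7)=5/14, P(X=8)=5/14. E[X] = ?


E[X] = sum(x * P(x))
= -3*2/7 + 7*5/14 + 8*5/14
= 9/2

9/2


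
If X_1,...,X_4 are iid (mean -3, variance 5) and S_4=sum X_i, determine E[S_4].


E[S_n] = n*E[X_1] = 4*-3 = -12

-12


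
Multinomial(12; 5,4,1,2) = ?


12! = 479001600
Denominator: 5!=120 * 4!=24 * 1!=1 * 2!=2
Coefficient = 479001600 / 5760 = 83160

83160


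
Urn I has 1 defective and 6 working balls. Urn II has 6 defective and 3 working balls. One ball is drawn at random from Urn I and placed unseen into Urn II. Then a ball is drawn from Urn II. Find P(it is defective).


P(transfer defective) = 1/7; P(transfer working) = 6/7
If defective transferred: Urn II has 7 defective of 10, so P(defective|defective moved) = 7/10
If working transferred: Urn II has 6 defective of 10, so P(defective|working moved) = 3/5
By total probability: P(defective) = 1/7*7/10 + 6/7*3/5 = 43/70

43/70


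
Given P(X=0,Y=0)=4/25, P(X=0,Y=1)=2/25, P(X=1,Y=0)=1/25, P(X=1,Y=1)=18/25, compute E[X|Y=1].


P(Y=1) = 20/25
E[X|Y=1] = (0*2 + 1*18)/20 = 18/20 = 9/10

9/10


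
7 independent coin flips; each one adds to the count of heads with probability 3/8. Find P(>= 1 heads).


P(at least one) = 1 - P(none)
P(none) = (1 - 3/8)^7 = (5/8)^7 = 78125/2097152
P(at least one) = 1 - 78125/2097152 = 2019027/2097152

2019027/2097152


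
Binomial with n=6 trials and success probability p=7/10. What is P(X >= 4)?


P(X>=4) = P(X=4) + P(X=5) + P(X=6)
= 64827/200000 + 151263/500000 + 117649/1000000
= 74431/100000

74431/100000


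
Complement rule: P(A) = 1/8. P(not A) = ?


P(A') = 1 - P(A) = 1 - 1/8 = 7/8

7/8


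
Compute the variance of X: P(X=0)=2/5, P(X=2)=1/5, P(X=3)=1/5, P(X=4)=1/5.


E[X] = 9/5, E[X^2] = 29/5
Var(X) = E[X^2] - (E[X])^2 = 29/5 - (9/5)^2 = 64/25

64/25


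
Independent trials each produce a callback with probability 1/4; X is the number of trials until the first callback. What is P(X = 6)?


P(X=6) = (1-p)^5 * p = (3/4)^5 * 1/4
= 243/1024 * 1/4 = 243/4096

243/4096


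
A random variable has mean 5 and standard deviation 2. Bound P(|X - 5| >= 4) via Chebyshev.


k = 4/2 = 2
Chebyshev: P(|X-mu| >= k*sigma) <= 1/k^2 = 1/2^2 = 1/4

1/4


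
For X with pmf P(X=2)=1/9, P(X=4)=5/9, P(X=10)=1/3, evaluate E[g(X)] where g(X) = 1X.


E[1X] = sum(g(x)*P(x))
= 2*1/9 + 4*5/9 + 10*1/3
= 52/9

52/9


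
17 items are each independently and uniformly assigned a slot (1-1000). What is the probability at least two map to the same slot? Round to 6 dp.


P(all different) = prod((1000-i)/1000 for i=0..16) = 0.872185
P(at least one match) = 1 - 0.872185 = 0.127815

0.127815


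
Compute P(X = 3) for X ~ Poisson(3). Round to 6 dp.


P(X=3) = e^(-3) * 3^3 / 3!
≈ 0.04978706837 * 27 / 6
≈ 0.224042

0.224042


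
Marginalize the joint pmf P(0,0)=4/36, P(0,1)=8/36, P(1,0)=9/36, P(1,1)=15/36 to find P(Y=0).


P(Y=0) = P(0,0)+P(1,0) = 4/36 + 9/36 = 13/36

13/36


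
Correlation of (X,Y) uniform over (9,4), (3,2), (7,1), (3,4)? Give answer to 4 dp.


Cov(X,Y) = 0.1250, Var(X) = 6.7500, Var(Y) = 1.6875
rho = Cov/(sqrt(VarX)*sqrt(VarY)) = 0.0370

0.0370


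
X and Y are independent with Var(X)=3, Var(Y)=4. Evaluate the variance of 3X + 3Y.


Independence => Cov(X,Y)=0
Var(3X + 3Y) = 3^2*Var(X) + 3^2*Var(Y)
= 9*3 + 9*4 = 63

63


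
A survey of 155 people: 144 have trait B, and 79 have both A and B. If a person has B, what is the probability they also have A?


P(A|B) = P(A∩B)/P(B) = (79/155)/(144/155) = 79/144

79/144


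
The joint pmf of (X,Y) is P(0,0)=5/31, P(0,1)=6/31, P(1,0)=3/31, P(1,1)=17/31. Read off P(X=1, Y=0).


Read from table: P(X=1, Y=0) = 3/31

3/31


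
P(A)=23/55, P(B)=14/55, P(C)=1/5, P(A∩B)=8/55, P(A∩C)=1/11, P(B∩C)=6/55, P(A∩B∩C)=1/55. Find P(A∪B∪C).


P(A∪B∪C) = P(A)+P(B)+P(C) - P(AB)-P(AC)-P(BC) + P(ABC)
= 23/55+14/55+1/5 - 8/55-1/11-6/55 + 1/55
= 6/11

6/11


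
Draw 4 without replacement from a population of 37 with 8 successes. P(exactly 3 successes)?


P(X=3) = C(8,3)*C(29,1) / C(37,4)
= 56*29 / 66045
= 1624/66045 = 232/9435

232/9435


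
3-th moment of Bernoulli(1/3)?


For Bernoulli: X in {0,1}
E[X^3] = 0^3*(1-1/3) + 1^3*1/3 = 1/3

1/3


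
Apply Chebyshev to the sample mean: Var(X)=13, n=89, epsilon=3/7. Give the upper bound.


Var(Xbar) = Var(X)/n = 13/89
Chebyshev: P(|Xbar-mu| >= 3/7) <= Var(Xbar)/(3/7)^2 = (13/89)/(9/49) = 637/801

637/801


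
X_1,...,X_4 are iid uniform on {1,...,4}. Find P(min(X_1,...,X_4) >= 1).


P(min >= 1) = P(all X_i >= 1) = (P(X_1 >= 1))^4
= (4/4)^4 = 1^4 = 1

1


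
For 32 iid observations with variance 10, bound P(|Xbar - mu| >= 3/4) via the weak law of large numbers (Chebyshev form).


Var(Xbar) = Var(X)/n = 10/32
Chebyshev: P(|Xbar-mu| >= 3/4) <= Var(Xbar)/(3/4)^2 = (5/16)/(9/16) = 5/9

5/9


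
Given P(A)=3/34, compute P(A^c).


P(A') = 1 - P(A) = 1 - 3/34 = 31/34

31/34


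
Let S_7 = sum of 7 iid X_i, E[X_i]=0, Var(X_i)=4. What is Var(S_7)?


By independence, Var(S_n) = n*Var(X_1) = 7*4 = 28

28


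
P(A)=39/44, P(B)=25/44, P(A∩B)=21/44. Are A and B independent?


P(A)*P(B) = 39/44*25/44 = 975/1936
P(A∩B) = 21/44 != 975/1936, so not independent

No, A and B are not independent


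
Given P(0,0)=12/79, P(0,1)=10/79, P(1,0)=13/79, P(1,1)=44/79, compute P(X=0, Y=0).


Read from table: P(X=0, Y=0) = 12/79

12/79


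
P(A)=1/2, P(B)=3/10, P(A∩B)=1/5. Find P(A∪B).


P(A∪B) = P(A) + P(B) - P(A∩B)
= 1/2 + 3/10 - 1/5 = 3/5

3/5


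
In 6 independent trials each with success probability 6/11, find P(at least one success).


P(at least one) = 1 - P(none)
P(none) = (1 - 6/11)^6 = (5/11)^6 = 15625/1771561
P(at least one) = 1 - 15625/1771561 = 1755936/1771561

1755936/1771561


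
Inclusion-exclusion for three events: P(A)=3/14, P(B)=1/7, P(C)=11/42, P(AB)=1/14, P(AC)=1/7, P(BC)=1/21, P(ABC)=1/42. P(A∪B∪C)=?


P(A∪B∪C) = P(A)+P(B)+P(C) - P(AB)-P(AC)-P(BC) + P(ABC)
= 3/14+1/7+11/42 - 1/14-1/7-1/21 + 1/42
= 8/21

8/21


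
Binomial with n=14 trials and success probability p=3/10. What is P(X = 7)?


P(X=7) = C(14,7) * p^7 * (1-p)^7
= 3432 * 2187/10000000 * 823543/10000000
= 772666984089/12500000000000

772666984089/12500000000000


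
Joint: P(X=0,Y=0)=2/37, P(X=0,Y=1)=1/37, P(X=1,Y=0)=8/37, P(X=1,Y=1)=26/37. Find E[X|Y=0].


P(Y=0) = 10/37
E[X|Y=0] = (0*2 + 1*8)/10 = 8/10 = 4/5

4/5


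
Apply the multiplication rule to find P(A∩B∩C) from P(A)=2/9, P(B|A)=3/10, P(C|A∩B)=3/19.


P(A∩B∩C) = P(A) * P(B|A) * P(C|A∩B)
= 2/9 * 3/10 * 3/19
= 1/15 * 3/19 = 1/95

1/95


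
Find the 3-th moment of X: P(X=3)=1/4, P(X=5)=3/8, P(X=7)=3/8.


E[X^3] = sum(x^3 * P(x))
= 27*1/4 + 125*3/8 + 343*3/8
= 729/4

729/4


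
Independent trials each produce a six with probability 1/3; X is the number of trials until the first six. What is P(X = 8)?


P(X=8) = (1-p)^7 * p = (2/3)^7 * 1/3
= 128/2187 * 1/3 = 128/6561

128/6561


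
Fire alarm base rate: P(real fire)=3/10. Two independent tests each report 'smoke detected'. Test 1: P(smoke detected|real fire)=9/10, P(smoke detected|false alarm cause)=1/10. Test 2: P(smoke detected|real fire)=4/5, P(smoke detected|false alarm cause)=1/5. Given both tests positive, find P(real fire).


After test 1: P(+) = 9/10*3/10 + 1/10*7/10 = 17/50
P(B|+) = (27/100)/(17/50) = 27/34
After test 2 (use post1 as new prior): P(+) = 4/5*27/34 + 1/5*7/34 = 23/34
P(B|+,+) = (54/85)/(23/34) = 108/115

108/115


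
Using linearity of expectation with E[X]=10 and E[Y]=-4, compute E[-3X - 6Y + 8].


E[-3X - 6Y + 8] = -3*E[X] - 6*E[Y] + 8
= (-3)*(10) + (-6)*(-4) + (8)
= -30 + 24 + 8 = 2

2


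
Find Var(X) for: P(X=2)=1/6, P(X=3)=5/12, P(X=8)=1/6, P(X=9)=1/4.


E[X] = 31/6, E[X^2] = 106/3
Var(X) = E[X^2] - (E[X])^2 = 106/3 - (31/6)^2 = 311/36

311/36


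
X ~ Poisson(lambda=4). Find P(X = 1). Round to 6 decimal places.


P(X=1) = e^(-4) * 4^1 / 1!
≈ 0.01831563889 * 4 / 1
≈ 0.073263

0.073263


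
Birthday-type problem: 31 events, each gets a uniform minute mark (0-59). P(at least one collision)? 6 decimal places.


P(all different) = prod((60-i)/60 for i=0..30) = 0.000071
P(at least one match) = 1 - 0.000071 = 0.999929

0.999929


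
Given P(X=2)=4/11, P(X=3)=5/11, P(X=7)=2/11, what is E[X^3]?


E[X^3] = sum(g(x)*P(x))
= 8*4/11 + 27*5/11 + 343*2/11
= 853/11

853/11


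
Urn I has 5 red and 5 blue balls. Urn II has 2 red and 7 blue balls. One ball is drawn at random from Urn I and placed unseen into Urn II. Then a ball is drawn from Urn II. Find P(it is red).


P(transfer red) = 5/10 = 1/2; P(transfer blue) = 1/2
If red transferred: Urn II has 3 red of 10, so P(red|red moved) = 3/10
If blue transferred: Urn II has 2 red of 10, so P(red|blue moved) = 1/5
By total probability: P(red) = 1/2*3/10 + 1/2*1/5 = 1/4

1/4


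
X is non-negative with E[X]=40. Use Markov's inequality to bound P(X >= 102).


Markov: P(X >= a) <= E[X]/a
P(X >= 102) <= 40/102 = 20/51

20/51


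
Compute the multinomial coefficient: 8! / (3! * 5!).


8! = 40320
Denominator: 3!=6 * 5!=120
Coefficient = 40320 / 720 = 56

56


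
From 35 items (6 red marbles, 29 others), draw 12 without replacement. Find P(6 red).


P(X=6) = C(6,6)*C(29,6) / C(35,12)
= 1*475020 / 834451800
= 475020/834451800 = 3/5270

3/5270


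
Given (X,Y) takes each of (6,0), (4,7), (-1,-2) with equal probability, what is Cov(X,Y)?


E[X]=3, E[Y]=5/3, E[XY]=10
Cov(X,Y) = E[XY] - E[X]E[Y] = 10 - 3*5/3 = 5

5


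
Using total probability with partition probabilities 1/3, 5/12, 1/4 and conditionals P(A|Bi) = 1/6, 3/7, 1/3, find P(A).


P(A) = P(A|B1)P(B1) + P(A|B2)P(B2) + P(A|B3)P(B3)
= 1/6*1/3 + 3/7*5/12 + 1/3*1/4
= 1/18 + 5/28 + 1/12 = 20/63

20/63


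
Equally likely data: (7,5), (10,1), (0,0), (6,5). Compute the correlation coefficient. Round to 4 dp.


Cov(X,Y) = 2.9375, Var(X) = 13.1875, Var(Y) = 5.1875
rho = Cov/(sqrt(VarX)*sqrt(VarY)) = 0.3552

0.3552


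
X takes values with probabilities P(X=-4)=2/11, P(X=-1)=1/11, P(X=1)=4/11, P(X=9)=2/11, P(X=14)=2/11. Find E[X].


E[X] = sum(x * P(x))
= -4*2/11 - 1*1/11 + 1*4/11 + 9*2/11 + 14*2/11
= 41/11

41/11


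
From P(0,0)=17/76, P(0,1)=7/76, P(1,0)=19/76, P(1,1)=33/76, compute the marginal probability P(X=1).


P(X=1) = P(1,0)+P(1,1) = 19/76 + 33/76 = 52/76 = 13/19

13/19


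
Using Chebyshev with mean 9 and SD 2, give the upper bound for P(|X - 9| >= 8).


k = 8/2 = 4
Chebyshev: P(|X-mu| >= k*sigma) <= 1/k^2 = 1/4^2 = 1/16

1/16


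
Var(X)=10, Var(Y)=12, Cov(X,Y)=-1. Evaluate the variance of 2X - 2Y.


Var(2X - 2Y) = 2^2*Var(X) + (-2)^2*Var(Y) + 2*2*(-2)*Cov(X,Y)
= 4*10 + 4*12 - 8*(-1)
= 40 + 48 + 8 = 96

96


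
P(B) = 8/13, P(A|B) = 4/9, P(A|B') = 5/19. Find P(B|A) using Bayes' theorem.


P(A) = P(A|B)P(B) + P(A|B')P(B') = 4/9*8/13 + 5/19*5/13 = 833/2223
P(B|A) = P(A|B)P(B)/P(A) = (32/117)/(833/2223) = 608/833

608/833


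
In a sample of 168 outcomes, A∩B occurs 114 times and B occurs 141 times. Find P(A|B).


P(A|B) = P(A∩B)/P(B) = (114/168)/(141/168) = 114/141 = 38/47

38/47


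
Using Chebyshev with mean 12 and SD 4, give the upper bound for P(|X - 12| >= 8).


k = 8/4 = 2
Chebyshev: P(|X-mu| >= k*sigma) <= 1/k^2 = 1/2^2 = 1/4

1/4


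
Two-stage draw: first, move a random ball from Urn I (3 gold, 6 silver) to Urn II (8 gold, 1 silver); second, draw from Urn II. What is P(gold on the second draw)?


P(transfer gold) = 3/9 = 1/3; P(transfer silver) = 2/3
If gold transferred: Urn II has 9 gold of 10, so P(gold|gold moved) = 9/10
If silver transferred: Urn II has 8 gold of 10, so P(gold|silver moved) = 4/5
By total probability: P(gold) = 1/3*9/10 + 2/3*4/5 = 5/6

5/6


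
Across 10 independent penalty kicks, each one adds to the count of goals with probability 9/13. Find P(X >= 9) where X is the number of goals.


P(X>=9) = P(X=9) + P(X=10)
= 15496819560/137858491849 + 3486784401/137858491849
= 18983603961/137858491849

18983603961/137858491849


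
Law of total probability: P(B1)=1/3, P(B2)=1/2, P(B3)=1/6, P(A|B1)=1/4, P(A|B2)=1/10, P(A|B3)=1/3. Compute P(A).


P(A) = P(A|B1)P(B1) + P(A|B2)P(B2) + P(A|B3)P(B3)
= 1/4*1/3 + 1/10*1/2 + 1/3*1/6
= 1/12 + 1/20 + 1/18 = 17/90

17/90


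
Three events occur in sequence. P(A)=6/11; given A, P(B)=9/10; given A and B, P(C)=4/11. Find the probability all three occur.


P(A∩B∩C) = P(A) * P(B|A) * P(C|A∩B)
= 6/11 * 9/10 * 4/11
= 27/55 * 4/11 = 108/605

108/605


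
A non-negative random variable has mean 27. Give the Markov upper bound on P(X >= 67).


Markov: P(X >= a) <= E[X]/a
P(X >= 67) <= 27/67

27/67


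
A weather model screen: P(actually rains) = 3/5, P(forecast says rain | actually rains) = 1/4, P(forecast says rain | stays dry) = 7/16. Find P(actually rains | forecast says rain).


P(A) = P(A|B)P(B) + P(A|B')P(B') = 1/4*3/5 + 7/16*2/5 = 13/40
P(B|A) = P(A|B)P(B)/P(A) = (3/20)/(13/40) = 6/13

6/13


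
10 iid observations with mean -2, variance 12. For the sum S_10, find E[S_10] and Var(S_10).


E[S_n] = n*mu = 10*-2 = -20
Var(S_n) = n*sigma^2 = 10*12 = 120

E[S_10]=-20, Var(S_10)=120


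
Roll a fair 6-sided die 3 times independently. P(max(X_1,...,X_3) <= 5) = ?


P(max <= 5) = P(all X_i <= 5) = (P(X_1 <= 5))^3
= (5/6)^3 = 125/216

125/216


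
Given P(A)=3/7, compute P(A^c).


P(A') = 1 - P(A) = 1 - 3/7 = 4/7

4/7


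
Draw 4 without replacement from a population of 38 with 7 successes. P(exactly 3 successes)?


P(X=3) = C(7,3)*C(31,1) / C(38,4)
= 35*31 / 73815
= 1085/73815 = 31/2109

31/2109


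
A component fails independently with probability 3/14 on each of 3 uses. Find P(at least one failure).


P(at least one) = 1 - P(none)
P(none) = (1 - 3/14)^3 = (11/14)^3 = 1331/2744
P(at least one) = 1 - 1331/2744 = 1413/2744

1413/2744


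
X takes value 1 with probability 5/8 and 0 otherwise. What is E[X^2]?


For Bernoulli: X in {0,1}
E[X^2] = 0^2*(1-5/8) + 1^2*5/8 = 5/8

5/8


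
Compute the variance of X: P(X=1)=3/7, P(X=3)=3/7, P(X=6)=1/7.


E[X] = 18/7, E[X^2] = 66/7
Var(X) = E[X^2] - (E[X])^2 = 66/7 - (18/7)^2 = 138/49

138/49


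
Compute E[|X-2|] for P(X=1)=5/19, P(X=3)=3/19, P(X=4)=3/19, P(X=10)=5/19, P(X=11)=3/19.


E[|X-2|] = sum(g(x)*P(x))
= 1*5/19 + 1*3/19 + 2*3/19 + 8*5/19 + 9*3/19
= 81/19

81/19


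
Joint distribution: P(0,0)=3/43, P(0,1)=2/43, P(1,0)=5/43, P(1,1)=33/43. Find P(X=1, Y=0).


Read from table: P(X=1, Y=0) = 5/43

5/43


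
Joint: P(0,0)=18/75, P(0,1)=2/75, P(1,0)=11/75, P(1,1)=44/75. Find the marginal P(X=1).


P(X=1) = P(1,0)+P(1,1) = 11/75 + 44/75 = 55/75 = 11/15

11/15


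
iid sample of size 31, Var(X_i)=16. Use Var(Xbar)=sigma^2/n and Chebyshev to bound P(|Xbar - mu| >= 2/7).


Var(Xbar) = Var(X)/n = 16/31
Chebyshev: P(|Xbar-mu| >= 2/7) <= Var(Xbar)/(2/7)^2 = (16/31)/(4/49) = 196/31
Bound exceeds 1, so trivial bound: 1

1


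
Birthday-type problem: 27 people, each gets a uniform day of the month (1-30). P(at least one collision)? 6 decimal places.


P(all different) = prod((30-i)/30 for i=0..26) = 0.000000
P(at least one match) = 1 - 0.000000 = 1.000000

1.000000


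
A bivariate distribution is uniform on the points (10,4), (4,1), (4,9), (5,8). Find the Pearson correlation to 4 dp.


Cov(X,Y) = -1.6250, Var(X) = 6.1875, Var(Y) = 10.2500
rho = Cov/(sqrt(VarX)*sqrt(VarY)) = -0.2040

-0.2040


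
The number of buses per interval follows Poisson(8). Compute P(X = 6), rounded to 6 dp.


P(X=6) = e^(-8) * 8^6 / 6!
≈ 0.0003354626279 * 262144 / 720
≈ 0.122138

0.122138


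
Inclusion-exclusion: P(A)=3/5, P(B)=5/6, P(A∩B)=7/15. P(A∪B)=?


P(A∪B) = P(A) + P(B) - P(A∩B)
= 3/5 + 5/6 - 7/15 = 29/30

29/30


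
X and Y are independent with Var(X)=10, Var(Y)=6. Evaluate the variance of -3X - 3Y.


Independence => Cov(X,Y)=0
Var(-3X - 3Y) = (-3)^2*Var(X) + (-3)^2*Var(Y)
= 9*10 + 9*6 = 144

144


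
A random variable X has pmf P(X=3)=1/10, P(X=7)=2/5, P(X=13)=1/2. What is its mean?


E[X] = sum(x * P(x))
= 3*1/10 + 7*2/5 + 13*1/2
= 48/5

48/5


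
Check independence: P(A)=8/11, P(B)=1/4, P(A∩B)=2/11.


P(A)*P(B) = 8/11*1/4 = 2/11
P(A∩B) = 2/11, which equals P(A)P(B), so independent

Yes, A and B are independent


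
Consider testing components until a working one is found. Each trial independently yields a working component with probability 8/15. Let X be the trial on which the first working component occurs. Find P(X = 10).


P(X=10) = (1-p)^9 * p = (7/15)^9 * 8/15
= 40353607/38443359375 * 8/15 = 322828856/576650390625

322828856/576650390625


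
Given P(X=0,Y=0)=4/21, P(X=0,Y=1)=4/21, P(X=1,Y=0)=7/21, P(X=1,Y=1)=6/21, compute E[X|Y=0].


P(Y=0) = 11/21
E[X|Y=0] = (0*4 + 1*7)/11 = 7/11

7/11


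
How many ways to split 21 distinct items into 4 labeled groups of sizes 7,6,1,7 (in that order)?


21! = 51090942171709440000
Denominator: 7!=5040 * 6!=720 * 1!=1 * 7!=5040
Coefficient = 51090942171709440000 / 18289152000 = 2793510720

2793510720


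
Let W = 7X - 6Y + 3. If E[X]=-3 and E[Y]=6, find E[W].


E[7X - 6Y + 3] = 7*E[X] - 6*E[Y] + 3
= (7)*(-3) + (-6)*(6) + (3)
= -21 - 36 + 3 = -54

-54


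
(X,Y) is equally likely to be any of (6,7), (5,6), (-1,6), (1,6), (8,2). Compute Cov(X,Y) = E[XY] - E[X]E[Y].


E[X]=19/5, E[Y]=27/5, E[XY]=88/5
Cov(X,Y) = E[XY] - E[X]E[Y] = 88/5 - 19/5*27/5 = -73/25

-73/25


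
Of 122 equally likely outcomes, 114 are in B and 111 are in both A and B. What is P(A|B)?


P(A|B) = P(A∩B)/P(B) = (111/122)/(114/122) = 111/114 = 37/38

37/38


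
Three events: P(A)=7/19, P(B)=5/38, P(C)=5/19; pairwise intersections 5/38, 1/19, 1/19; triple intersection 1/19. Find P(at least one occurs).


P(A∪B∪C) = P(A)+P(B)+P(C) - P(AB)-P(AC)-P(BC) + P(ABC)
= 7/19+5/38+5/19 - 5/38-1/19-1/19 + 1/19
= 11/19

11/19


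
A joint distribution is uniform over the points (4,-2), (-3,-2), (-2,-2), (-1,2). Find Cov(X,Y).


E[X]=-1/2, E[Y]=-1, E[XY]=0
Cov(X,Y) = E[XY] - E[X]E[Y] = 0 + 1/2*-1 = -1/2

-1/2


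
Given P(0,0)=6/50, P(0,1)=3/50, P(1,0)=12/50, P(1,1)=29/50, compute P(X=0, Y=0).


Read from table: P(X=0, Y=0) = 6/50 = 3/25

3/25


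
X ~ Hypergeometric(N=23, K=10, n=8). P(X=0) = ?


P(X=0) = C(10,0)*C(13,8) / C(23,8)
= 1*1287 / 490314
= 1287/490314 = 39/14858

39/14858


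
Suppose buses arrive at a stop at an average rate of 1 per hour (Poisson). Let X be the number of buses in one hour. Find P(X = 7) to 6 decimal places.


P(X=7) = e^(-1) * 1^7 / 7!
≈ 0.3678794412 * 1 / 5040
≈ 0.000073

0.000073


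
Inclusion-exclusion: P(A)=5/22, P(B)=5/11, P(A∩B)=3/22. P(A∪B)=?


P(A∪B) = P(A) + P(B) - P(A∩B)
= 5/22 + 5/11 - 3/22 = 6/11

6/11


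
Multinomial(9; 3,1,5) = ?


9! = 362880
Denominator: 3!=6 * 1!=1 * 5!=120
Coefficient = 362880 / 720 = 504

504


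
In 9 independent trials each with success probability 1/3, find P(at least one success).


P(at least one) = 1 - P(none)
P(none) = (1 - 1/3)^9 = (2/3)^9 = 512/19683
P(at least one) = 1 - 512/19683 = 19171/19683

19171/19683


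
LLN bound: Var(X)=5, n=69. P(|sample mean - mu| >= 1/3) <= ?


Var(Xbar) = Var(X)/n = 5/69
Chebyshev: P(|Xbar-mu| >= 1/3) <= Var(Xbar)/(1/3)^2 = (5/69)/(1/9) = 15/23

15/23


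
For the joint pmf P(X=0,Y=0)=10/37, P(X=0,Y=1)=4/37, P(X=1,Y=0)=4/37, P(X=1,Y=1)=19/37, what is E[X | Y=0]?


P(Y=0) = 14/37
E[X|Y=0] = (0*10 + 1*4)/14 = 4/14 = 2/7

2/7


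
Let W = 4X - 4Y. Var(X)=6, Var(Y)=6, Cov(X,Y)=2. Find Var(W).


Var(4X - 4Y) = 4^2*Var(X) + (-4)^2*Var(Y) + 2*4*(-4)*Cov(X,Y)
= 16*6 + 16*6 - 32*2
= 96 + 96 - 64 = 128

128


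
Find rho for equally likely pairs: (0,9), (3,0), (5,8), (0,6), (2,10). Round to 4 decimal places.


Cov(X,Y) = -1.2000, Var(X) = 3.6000, Var(Y) = 12.6400
rho = Cov/(sqrt(VarX)*sqrt(VarY)) = -0.1779

-0.1779


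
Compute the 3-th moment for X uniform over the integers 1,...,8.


E[X^3] = (1/8) * sum(x^3 for x=1..8)
= 1296/8 = 162

162


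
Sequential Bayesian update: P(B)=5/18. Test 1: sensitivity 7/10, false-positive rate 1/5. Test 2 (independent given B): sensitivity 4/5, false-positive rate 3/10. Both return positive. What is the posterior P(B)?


After test 1: P(+) = 7/10*5/18 + 1/5*13/18 = 61/180
P(B|+) = (7/36)/(61/180) = 35/61
After test 2 (use post1 as new prior): P(+) = 4/5*35/61 + 3/10*26/61 = 179/305
P(B|+,+) = (28/61)/(179/305) = 140/179

140/179


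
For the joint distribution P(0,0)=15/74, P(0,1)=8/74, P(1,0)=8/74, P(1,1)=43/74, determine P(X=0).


P(X=0) = P(0,0)+P(0,1) = 15/74 + 8/74 = 23/74

23/74


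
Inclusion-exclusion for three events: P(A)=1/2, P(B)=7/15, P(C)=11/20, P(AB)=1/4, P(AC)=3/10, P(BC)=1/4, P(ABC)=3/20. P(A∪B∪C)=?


P(A∪B∪C) = P(A)+P(B)+P(C) - P(AB)-P(AC)-P(BC) + P(ABC)
= 1/2+7/15+11/20 - 1/4-3/10-1/4 + 3/20
= 13/15

13/15


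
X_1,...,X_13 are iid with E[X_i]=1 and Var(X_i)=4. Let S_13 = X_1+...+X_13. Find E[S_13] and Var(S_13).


E[S_n] = n*mu = 13*1 = 13
Var(S_n) = n*sigma^2 = 13*4 = 52

E[S_13]=13, Var(S_13)=52


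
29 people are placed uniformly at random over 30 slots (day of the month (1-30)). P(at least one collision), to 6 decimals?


P(all different) = prod((30-i)/30 for i=0..28) = 0.000000
P(at least one match) = 1 - 0.000000 = 1.000000

1.000000


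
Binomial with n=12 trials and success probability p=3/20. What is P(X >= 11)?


P(X>=11) = P(X=11) + P(X=12)
= 9034497/1024000000000000 + 531441/4096000000000000
= 36669429/4096000000000000

36669429/4096000000000000


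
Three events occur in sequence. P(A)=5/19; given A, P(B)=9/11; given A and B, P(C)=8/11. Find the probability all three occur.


P(A∩B∩C) = P(A) * P(B|A) * P(C|A∩B)
= 5/19 * 9/11 * 8/11
= 45/209 * 8/11 = 360/2299

360/2299


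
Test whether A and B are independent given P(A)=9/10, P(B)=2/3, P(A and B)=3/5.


P(A)*P(B) = 9/10*2/3 = 3/5
P(A∩B) = 3/5, which equals P(A)P(B), so independent

Yes, A and B are independent


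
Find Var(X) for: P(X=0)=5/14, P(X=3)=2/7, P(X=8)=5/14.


E[X] = 26/7, E[X^2] = 178/7
Var(X) = E[X^2] - (E[X])^2 = 178/7 - (26/7)^2 = 570/49

570/49


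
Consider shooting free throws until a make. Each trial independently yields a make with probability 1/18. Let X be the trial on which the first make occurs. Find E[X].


For geometric (trials until first success), E[X] = 1/p = 1/(1/18) = 18

18


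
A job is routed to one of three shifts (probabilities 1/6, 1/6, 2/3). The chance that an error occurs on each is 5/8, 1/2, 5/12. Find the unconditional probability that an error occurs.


P(A) = P(A|B1)P(B1) + P(A|B2)P(B2) + P(A|B3)P(B3)
= 5/8*1/6 + 1/2*1/6 + 5/12*2/3
= 5/48 + 1/12 + 5/18 = 67/144

67/144


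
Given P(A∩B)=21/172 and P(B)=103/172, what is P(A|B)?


P(A|B) = P(A∩B)/P(B) = (21/172)/(103/172) = 21/103

21/103


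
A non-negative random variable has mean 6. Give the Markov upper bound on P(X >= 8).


Markov: P(X >= a) <= E[X]/a
P(X >= 8) <= 6/8 = 3/4

3/4


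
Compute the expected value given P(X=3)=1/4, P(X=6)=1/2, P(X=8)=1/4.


E[X] = sum(x * P(x))
= 3*1/4 + 6*1/2 + 8*1/4
= 23/4

23/4


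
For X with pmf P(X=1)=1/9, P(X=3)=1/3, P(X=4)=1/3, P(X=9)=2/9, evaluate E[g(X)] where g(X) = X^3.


E[X^3] = sum(g(x)*P(x))
= 1*1/9 + 27*1/3 + 64*1/3 + 729*2/9
= 1732/9

1732/9


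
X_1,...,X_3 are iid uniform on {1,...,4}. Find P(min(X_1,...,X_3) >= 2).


P(min >= 2) = P(all X_i >= 2) = (P(X_1 >= 2))^3
= (3/4)^3 = 27/64

27/64


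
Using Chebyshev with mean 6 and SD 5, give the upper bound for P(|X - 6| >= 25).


k = 25/5 = 5
Chebyshev: P(|X-mu| >= k*sigma) <= 1/k^2 = 1/5^2 = 1/25

1/25


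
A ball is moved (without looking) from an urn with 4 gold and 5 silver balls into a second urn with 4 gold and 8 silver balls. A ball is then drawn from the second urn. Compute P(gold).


P(transfer gold) = 4/9; P(transfer silver) = 5/9
If gold transferred: Urn II has 5 gold of 13, so P(gold|gold moved) = 5/13
If silver transferred: Urn II has 4 gold of 13, so P(gold|silver moved) = 4/13
By total probability: P(gold) = 4/9*5/13 + 5/9*4/13 = 40/117

40/117


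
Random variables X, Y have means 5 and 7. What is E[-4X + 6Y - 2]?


E[-4X + 6Y - 2] = -4*E[X] + 6*E[Y] - 2
= (-4)*(5) + (6)*(7) + (-2)
= -20 + 42 - 2 = 20

20


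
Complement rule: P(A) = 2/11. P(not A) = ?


P(A') = 1 - P(A) = 1 - 2/11 = 9/11

9/11


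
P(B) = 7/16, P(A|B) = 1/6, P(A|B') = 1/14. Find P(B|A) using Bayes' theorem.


P(A) = P(A|B)P(B) + P(A|B')P(B') = 1/6*7/16 + 1/14*9/16 = 19/168
P(B|A) = P(A|B)P(B)/P(A) = (7/96)/(19/168) = 49/76

49/76


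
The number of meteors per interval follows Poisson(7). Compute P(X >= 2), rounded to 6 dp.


P(X>=2) = 1 - P(X<=1) = 1 - (e^(-7)*7^0/0! + e^(-7)*7^1/1!)
≈ 1 - (0.0009118820 + 0.0063831738)
= 1 - 0.0072950558 = 0.9927049442
≈ 0.992705

0.992705


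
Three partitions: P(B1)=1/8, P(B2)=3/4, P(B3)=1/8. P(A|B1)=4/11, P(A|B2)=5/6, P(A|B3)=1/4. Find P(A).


P(A) = P(A|B1)P(B1) + P(A|B2)P(B2) + P(A|B3)P(B3)
= 4/11*1/8 + 5/6*3/4 + 1/4*1/8
= 1/22 + 5/8 + 1/32 = 247/352

247/352


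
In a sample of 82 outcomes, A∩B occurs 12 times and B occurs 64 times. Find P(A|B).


P(A|B) = P(A∩B)/P(B) = (12/82)/(64/82) = 12/64 = 3/16

3/16


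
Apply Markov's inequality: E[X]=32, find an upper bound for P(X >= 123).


Markov: P(X >= a) <= E[X]/a
P(X >= 123) <= 32/123

32/123


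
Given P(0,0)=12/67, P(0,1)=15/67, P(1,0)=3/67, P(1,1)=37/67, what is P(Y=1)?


P(Y=1) = P(0,1)+P(1,1) = 15/67 + 37/67 = 52/67

52/67


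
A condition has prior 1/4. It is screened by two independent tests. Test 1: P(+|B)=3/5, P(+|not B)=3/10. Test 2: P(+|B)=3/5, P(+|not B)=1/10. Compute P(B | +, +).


After test 1: P(+) = 3/5*1/4 + 3/10*3/4 = 3/8
P(B|+) = (3/20)/(3/8) = 2/5
After test 2 (use post1 as new prior): P(+) = 3/5*2/5 + 1/10*3/5 = 3/10
P(B|+,+) = (6/25)/(3/10) = 4/5

4/5


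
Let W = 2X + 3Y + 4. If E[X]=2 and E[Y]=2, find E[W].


E[2X + 3Y + 4] = 2*E[X] + 3*E[Y] + 4
= (2)*(2) + (3)*(2) + (4)
= 4 + 6 + 4 = 14

14


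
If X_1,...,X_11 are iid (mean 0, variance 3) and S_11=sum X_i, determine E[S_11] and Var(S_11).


E[S_n] = n*mu = 11*0 = 0
Var(S_n) = n*sigma^2 = 11*3 = 33

E[S_11]=0, Var(S_11)=33


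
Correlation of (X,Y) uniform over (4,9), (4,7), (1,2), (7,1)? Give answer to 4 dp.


Cov(X,Y) = -0.7500, Var(X) = 4.5000, Var(Y) = 11.1875
rho = Cov/(sqrt(VarX)*sqrt(VarY)) = -0.1057

-0.1057


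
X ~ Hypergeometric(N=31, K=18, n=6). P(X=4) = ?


P(X=4) = C(18,4)*C(13,2) / C(31,6)
= 3060*78 / 736281
= 238680/736281 = 2040/6293

2040/6293


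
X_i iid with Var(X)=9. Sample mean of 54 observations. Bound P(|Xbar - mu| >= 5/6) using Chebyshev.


Var(Xbar) = Var(X)/n = 9/54
Chebyshev: P(|Xbar-mu| >= 5/6) <= Var(Xbar)/(5/6)^2 = (1/6)/(25/36) = 6/25

6/25


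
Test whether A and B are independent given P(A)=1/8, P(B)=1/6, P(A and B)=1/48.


P(A)*P(B) = 1/8*1/6 = 1/48
P(A∩B) = 1/48, which equals P(A)P(B), so independent

Yes, A and B are independent


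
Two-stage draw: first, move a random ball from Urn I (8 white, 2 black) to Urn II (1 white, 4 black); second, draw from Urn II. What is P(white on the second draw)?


P(transfer white) = 8/10 = 4/5; P(transfer black) = 1/5
If white transferred: Urn II has 2 white of 6, so P(white|white moved) = 1/3
If black transferred: Urn II has 1 white of 6, so P(white|black moved) = 1/6
By total probability: P(white) = 4/5*1/3 + 1/5*1/6 = 3/10

3/10


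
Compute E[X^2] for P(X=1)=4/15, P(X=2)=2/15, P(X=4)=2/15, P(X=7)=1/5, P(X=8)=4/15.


E[X^2] = sum(g(x)*P(x))
= 1*4/15 + 4*2/15 + 16*2/15 + 49*1/5 + 64*4/15
= 149/5

149/5


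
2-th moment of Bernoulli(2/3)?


For Bernoulli: X in {0,1}
E[X^2] = 0^2*(1-2/3) + 1^2*2/3 = 2/3

2/3


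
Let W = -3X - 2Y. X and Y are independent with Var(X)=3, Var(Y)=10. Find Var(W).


Independence => Cov(X,Y)=0
Var(-3X - 2Y) = (-3)^2*Var(X) + (-2)^2*Var(Y)
= 9*3 + 4*10 = 67

67


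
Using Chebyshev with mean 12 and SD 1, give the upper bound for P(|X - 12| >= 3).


k = 3/1 = 3
Chebyshev: P(|X-mu| >= k*sigma) <= 1/k^2 = 1/3^2 = 1/9

1/9


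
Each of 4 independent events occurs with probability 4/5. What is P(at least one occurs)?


P(at least one) = 1 - P(none)
P(none) = (1 - 4/5)^4 = (1/5)^4 = 1/625
P(at least one) = 1 - 1/625 = 624/625

624/625


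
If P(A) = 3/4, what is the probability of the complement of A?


P(A') = 1 - P(A) = 1 - 3/4 = 1/4

1/4


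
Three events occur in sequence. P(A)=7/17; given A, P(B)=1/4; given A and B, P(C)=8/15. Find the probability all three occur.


P(A∩B∩C) = P(A) * P(B|A) * P(C|A∩B)
= 7/17 * 1/4 * 8/15
= 7/68 * 8/15 = 14/255

14/255


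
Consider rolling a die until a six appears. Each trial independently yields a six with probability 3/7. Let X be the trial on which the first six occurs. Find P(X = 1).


P(X=1) = (1-p)^0 * p = (4/7)^0 * 3/7
= 1 * 3/7 = 3/7

3/7


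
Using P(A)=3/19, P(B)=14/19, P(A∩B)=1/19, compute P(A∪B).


P(A∪B) = P(A) + P(B) - P(A∩B)
= 3/19 + 14/19 - 1/19 = 16/19

16/19


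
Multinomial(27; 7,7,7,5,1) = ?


27! = 10888869450418352160768000000
Denominator: 7!=5040 * 7!=5040 * 7!=5040 * 5!=120 * 1!=1
Coefficient = 10888869450418352160768000000 / 15362887680000 = 708777521337600

708777521337600


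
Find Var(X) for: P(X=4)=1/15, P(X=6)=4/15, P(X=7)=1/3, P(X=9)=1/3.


E[X] = 36/5, E[X^2] = 54
Var(X) = E[X^2] - (E[X])^2 = 54 - (36/5)^2 = 54/25

54/25


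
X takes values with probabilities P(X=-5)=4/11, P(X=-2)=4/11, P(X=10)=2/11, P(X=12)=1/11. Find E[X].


E[X] = sum(x * P(x))
= -5*4/11 - 2*4/11 + 10*2/11 + 12*1/11
= 4/11

4/11


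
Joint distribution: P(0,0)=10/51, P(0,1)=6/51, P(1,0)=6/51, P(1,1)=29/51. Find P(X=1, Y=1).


Read from table: P(X=1, Y=1) = 29/51

29/51


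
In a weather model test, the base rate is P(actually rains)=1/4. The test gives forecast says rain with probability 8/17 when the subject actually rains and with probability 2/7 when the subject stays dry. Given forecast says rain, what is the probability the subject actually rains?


P(A) = P(A|B)P(B) + P(A|B')P(B') = 8/17*1/4 + 2/7*3/4 = 79/238
P(B|A) = P(A|B)P(B)/P(A) = (2/17)/(79/238) = 28/79

28/79


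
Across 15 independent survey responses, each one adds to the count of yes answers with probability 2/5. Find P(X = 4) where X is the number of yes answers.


P(X=4) = C(15,4) * p^4 * (1-p)^11
= 1365 * 16/625 * 177147/48828125
= 773778096/6103515625

773778096/6103515625


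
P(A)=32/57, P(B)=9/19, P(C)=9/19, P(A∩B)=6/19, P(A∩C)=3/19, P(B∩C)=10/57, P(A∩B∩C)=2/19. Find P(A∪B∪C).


P(A∪B∪C) = P(A)+P(B)+P(C) - P(AB)-P(AC)-P(BC) + P(ABC)
= 32/57+9/19+9/19 - 6/19-3/19-10/57 + 2/19
= 55/57

55/57
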